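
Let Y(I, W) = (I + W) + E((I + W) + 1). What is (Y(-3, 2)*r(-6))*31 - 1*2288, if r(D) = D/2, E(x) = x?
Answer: -2195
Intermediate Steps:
r(D) = D/2 (r(D) = D*(1/2) = D/2)
Y(I, W) = 1 + 2*I + 2*W (Y(I, W) = (I + W) + ((I + W) + 1) = (I + W) + (1 + I + W) = 1 + 2*I + 2*W)
(Y(-3, 2)*r(-6))*31 - 1*2288 = ((1 + 2*(-3) + 2*2)*((1/2)*(-6)))*31 - 1*2288 = ((1 - 6 + 4)*(-3))*31 - 2288 = -1*(-3)*31 - 2288 = 3*31 - 2288 = 93 - 2288 = -2195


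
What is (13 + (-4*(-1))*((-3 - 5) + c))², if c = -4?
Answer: 1225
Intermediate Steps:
(13 + (-4*(-1))*((-3 - 5) + c))² = (13 + (-4*(-1))*((-3 - 5) - 4))² = (13 + 4*(-8 - 4))² = (13 + 4*(-12))² = (13 - 48)² = (-35)² = 1225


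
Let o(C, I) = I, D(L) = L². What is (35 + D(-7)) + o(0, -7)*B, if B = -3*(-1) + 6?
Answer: 21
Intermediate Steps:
B = 9 (B = 3 + 6 = 9)
(35 + D(-7)) + o(0, -7)*B = (35 + (-7)²) - 7*9 = (35 + 49) - 63 = 84 - 63 = 21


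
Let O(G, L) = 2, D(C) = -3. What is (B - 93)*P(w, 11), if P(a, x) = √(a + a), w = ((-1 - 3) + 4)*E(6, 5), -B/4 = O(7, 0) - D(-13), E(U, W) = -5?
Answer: 0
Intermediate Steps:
B = -20 (B = -4*(2 - 1*(-3)) = -4*(2 + 3) = -4*5 = -20)
w = 0 (w = ((-1 - 3) + 4)*(-5) = (-4 + 4)*(-5) = 0*(-5) = 0)
P(a, x) = √2*√a (P(a, x) = √(2*a) = √2*√a)
(B - 93)*P(w, 11) = (-20 - 93)*(√2*√0) = -113*√2*0 = -113*0 = 0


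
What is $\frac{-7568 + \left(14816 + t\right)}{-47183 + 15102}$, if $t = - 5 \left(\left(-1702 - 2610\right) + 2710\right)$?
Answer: $- \frac{15258}{32081} \approx -0.47561$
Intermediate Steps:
$t = 8010$ ($t = - 5 \left(-4312 + 2710\right) = \left(-5\right) \left(-1602\right) = 8010$)
$\frac{-7568 + \left(14816 + t\right)}{-47183 + 15102} = \frac{-7568 + \left(14816 + 8010\right)}{-47183 + 15102} = \frac{-7568 + 22826}{-32081} = 15258 \left(- \frac{1}{32081}\right) = - \frac{15258}{32081}$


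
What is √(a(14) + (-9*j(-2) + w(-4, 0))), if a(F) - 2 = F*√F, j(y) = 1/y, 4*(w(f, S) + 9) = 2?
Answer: √(-2 + 14*√14) ≈ 7.0981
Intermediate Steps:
w(f, S) = -17/2 (w(f, S) = -9 + (¼)*2 = -9 + ½ = -17/2)
a(F) = 2 + F^(3/2) (a(F) = 2 + F*√F = 2 + F^(3/2))
√(a(14) + (-9*j(-2) + w(-4, 0))) = √((2 + 14^(3/2)) + (-9/(-2) - 17/2)) = √((2 + 14*√14) + (-9*(-½) - 17/2)) = √((2 + 14*√14) + (9/2 - 17/2)) = √((2 + 14*√14) - 4) = √(-2 + 14*√14)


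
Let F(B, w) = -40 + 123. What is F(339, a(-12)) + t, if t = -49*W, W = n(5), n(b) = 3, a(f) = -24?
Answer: -64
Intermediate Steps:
F(B, w) = 83
W = 3
t = -147 (t = -49*3 = -147)
F(339, a(-12)) + t = 83 - 147 = -64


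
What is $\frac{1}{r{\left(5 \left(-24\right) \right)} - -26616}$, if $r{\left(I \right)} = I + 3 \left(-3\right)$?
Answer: $\frac{1}{26487} \approx 3.7754 \cdot 10^{-5}$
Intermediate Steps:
$r{\left(I \right)} = -9 + I$ ($r{\left(I \right)} = I - 9 = -9 + I$)
$\frac{1}{r{\left(5 \left(-24\right) \right)} - -26616} = \frac{1}{\left(-9 + 5 \left(-24\right)\right) - -26616} = \frac{1}{\left(-9 - 120\right) + 26616} = \frac{1}{-129 + 26616} = \frac{1}{26487}$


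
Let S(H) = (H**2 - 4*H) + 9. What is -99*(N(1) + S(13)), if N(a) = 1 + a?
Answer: -12672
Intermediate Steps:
S(H) = 9 + H**2 - 4*H
-99*(N(1) + S(13)) = -99*((1 + 1) + (9 + 13**2 - 4*13)) = -99*(2 + (9 + 169 - 52)) = -99*(2 + 126) = -99*128 = -12672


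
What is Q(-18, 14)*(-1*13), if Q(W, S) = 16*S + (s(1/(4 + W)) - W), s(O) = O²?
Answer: -616629/196 ≈ -3146.1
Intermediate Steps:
Q(W, S) = (4 + W)⁻² - W + 16*S (Q(W, S) = 16*S + ((1/(4 + W))² - W) = 16*S + ((4 + W)⁻² - W) = (4 + W)⁻² - W + 16*S)
Q(-18, 14)*(-1*13) = ((4 - 18)⁻² - 1*(-18) + 16*14)*(-1*13) = ((-14)⁻² + 18 + 224)*(-13) = (1/196 + 18 + 224)*(-13) = (47433/196)*(-13) = -616629/196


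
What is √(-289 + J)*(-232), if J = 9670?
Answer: -232*√9381 ≈ -22471.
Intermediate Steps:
√(-289 + J)*(-232) = √(-289 + 9670)*(-232) = √9381*(-232) = -232*√9381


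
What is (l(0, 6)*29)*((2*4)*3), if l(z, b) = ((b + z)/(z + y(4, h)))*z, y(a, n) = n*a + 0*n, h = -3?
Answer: 0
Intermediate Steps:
y(a, n) = a*n (y(a, n) = a*n + 0 = a*n)
l(z, b) = z*(b + z)/(-12 + z) (l(z, b) = ((b + z)/(z + 4*(-3)))*z = ((b + z)/(z - 12))*z = ((b + z)/(-12 + z))*z = z*(b + z)/(-12 + z))
(l(0, 6)*29)*((2*4)*3) = ((0*(6 + 0)/(-12 + 0))*29)*((2*4)*3) = ((0*6/(-12))*29)*(8*3) = ((0*(-1/12)*6)*29)*24 = (0*29)*24 = 0*24 = 0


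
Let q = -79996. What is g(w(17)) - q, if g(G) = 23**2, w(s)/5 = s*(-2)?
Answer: 80525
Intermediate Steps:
w(s) = -10*s (w(s) = 5*(s*(-2)) = 5*(-2*s) = -10*s)
g(G) = 529
g(w(17)) - q = 529 - 1*(-79996) = 529 + 79996 = 80525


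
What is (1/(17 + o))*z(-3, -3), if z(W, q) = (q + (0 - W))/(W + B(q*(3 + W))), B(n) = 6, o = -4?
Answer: 0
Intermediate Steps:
z(W, q) = (q - W)/(6 + W) (z(W, q) = (q + (0 - W))/(W + 6) = (q - W)/(6 + W))
(1/(17 + o))*z(-3, -3) = (1/(17 - 4))*((-3 - 1*(-3))/(6 - 3)) = (1/13)*((-3 + 3)/3) = (1*(1/13))*((⅓)*0) = (1/13)*0 = 0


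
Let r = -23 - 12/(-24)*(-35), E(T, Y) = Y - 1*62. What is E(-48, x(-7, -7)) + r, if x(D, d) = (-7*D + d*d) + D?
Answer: -23/2 ≈ -11.500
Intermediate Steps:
x(D, d) = d² - 6*D (x(D, d) = (-7*D + d²) + D = (d² - 7*D) + D = d² - 6*D)
E(T, Y) = -62 + Y (E(T, Y) = Y - 62 = -62 + Y)
r = -81/2 (r = -23 - 12*(-1/24)*(-35) = -23 + (½)*(-35) = -23 - 35/2 = -81/2 ≈ -40.500)
E(-48, x(-7, -7)) + r = (-62 + ((-7)² - 6*(-7))) - 81/2 = (-62 + (49 + 42)) - 81/2 = (-62 + 91) - 81/2 = 29 - 81/2 = -23/2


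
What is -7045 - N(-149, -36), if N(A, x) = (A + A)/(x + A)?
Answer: -1303623/185 ≈ -7046.6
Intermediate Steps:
N(A, x) = 2*A/(A + x) (N(A, x) = (2*A)/(A + x) = 2*A/(A + x))
-7045 - N(-149, -36) = -7045 - 2*(-149)/(-149 - 36) = -7045 - 2*(-149)/(-185) = -7045 - 2*(-149)*(-1)/185 = -7045 - 1*298/185 = -7045 - 298/185 = -1303623/185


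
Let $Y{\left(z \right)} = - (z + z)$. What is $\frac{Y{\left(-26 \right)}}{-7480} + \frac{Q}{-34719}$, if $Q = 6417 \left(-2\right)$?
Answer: $\frac{7849411}{21641510} \approx 0.3627$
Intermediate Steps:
$Q = -12834$
$Y{\left(z \right)} = - 2 z$
$\frac{Y{\left(-26 \right)}}{-7480} + \frac{Q}{-34719} = \frac{\left(-2\right) \left(-26\right)}{-7480} - \frac{12834}{-34719} = 52 \left(- \frac{1}{7480}\right) - - \frac{4278}{11573} = - \frac{13}{1870} + \frac{4278}{11573} = \frac{7849411}{21641510}$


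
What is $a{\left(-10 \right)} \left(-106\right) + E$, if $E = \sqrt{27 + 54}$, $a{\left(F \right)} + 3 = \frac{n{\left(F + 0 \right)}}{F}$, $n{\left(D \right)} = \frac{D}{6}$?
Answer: $\frac{928}{3} \approx 309.33$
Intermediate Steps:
$n{\left(D \right)} = \frac{D}{6}$ ($n{\left(D \right)} = D \frac{1}{6} = \frac{D}{6}$)
$a{\left(F \right)} = - \frac{17}{6}$ ($a{\left(F \right)} = -3 + \frac{\frac{1}{6} \left(F + 0\right)}{F} = -3 + \frac{\frac{1}{6} F}{F} = -3 + \frac{1}{6} = - \frac{17}{6}$)
$E = 9$ ($E = \sqrt{81} = 9$)
$a{\left(-10 \right)} \left(-106\right) + E = \left(- \frac{17}{6}\right) \left(-106\right) + 9 = \frac{901}{3} + 9 = \frac{928}{3}$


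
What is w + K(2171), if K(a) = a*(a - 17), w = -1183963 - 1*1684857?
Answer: 1807514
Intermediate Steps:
w = -2868820 (w = -1183963 - 1684857 = -2868820)
K(a) = a*(-17 + a)
w + K(2171) = -2868820 + 2171*(-17 + 2171) = -2868820 + 2171*2154 = -2868820 + 4676334 = 1807514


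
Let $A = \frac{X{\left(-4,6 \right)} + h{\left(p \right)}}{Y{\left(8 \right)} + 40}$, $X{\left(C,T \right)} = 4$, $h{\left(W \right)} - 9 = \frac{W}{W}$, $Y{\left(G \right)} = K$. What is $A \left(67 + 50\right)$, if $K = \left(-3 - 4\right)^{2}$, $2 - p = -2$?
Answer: $\frac{1638}{89} \approx 18.404$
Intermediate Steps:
$p = 4$ ($p = 2 - -2 = 2 + 2 = 4$)
$K = 49$ ($K = \left(-7\right)^{2} = 49$)
$Y{\left(G \right)} = 49$
$h{\left(W \right)} = 10$ ($h{\left(W \right)} = 9 + \frac{W}{W} = 9 + 1 = 10$)
$A = \frac{14}{89}$ ($A = \frac{4 + 10}{49 + 40} = \frac{14}{89} \approx 0.1573$)
$A \left(67 + 50\right) = \frac{14 \left(67 + 50\right)}{89} = \frac{14}{89} \cdot 117 = \frac{1638}{89}$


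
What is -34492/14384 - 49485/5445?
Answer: -14993353/1305348 ≈ -11.486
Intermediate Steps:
-34492/14384 - 49485/5445 = -34492*1/14384 - 49485*1/5445 = -8623/3596 - 3299/363 = -14993353/1305348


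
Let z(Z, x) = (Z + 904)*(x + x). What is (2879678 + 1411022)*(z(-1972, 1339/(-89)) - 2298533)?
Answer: -9724429607900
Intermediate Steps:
z(Z, x) = 2*x*(904 + Z) (z(Z, x) = (904 + Z)*(2*x) = 2*x*(904 + Z))
(2879678 + 1411022)*(z(-1972, 1339/(-89)) - 2298533) = (2879678 + 1411022)*(2*(1339/(-89))*(904 - 1972) - 2298533) = 4290700*(2*(1339*(-1/89))*(-1068) - 2298533) = 4290700*(2*(-1339/89)*(-1068) - 2298533) = 4290700*(32136 - 2298533) = 4290700*(-2266397) = -9724429607900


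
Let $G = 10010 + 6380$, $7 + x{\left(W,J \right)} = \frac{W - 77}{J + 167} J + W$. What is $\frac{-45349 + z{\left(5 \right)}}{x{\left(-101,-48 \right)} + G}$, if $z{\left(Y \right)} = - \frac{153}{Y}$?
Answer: $- \frac{13500431}{4865255} \approx -2.7749$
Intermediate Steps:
$x{\left(W,J \right)} = -7 + W + \frac{J \left(-77 + W\right)}{167 + J}$ ($x{\left(W,J \right)} = -7 + \left(\frac{W - 77}{J + 167} J + W\right) = -7 + \left(\frac{-77 + W}{167 + J} J + W\right) = -7 + \left(\frac{J \left(-77 + W\right)}{167 + J} + W\right) = -7 + \left(W + \frac{J \left(-77 + W\right)}{167 + J}\right) = -7 + W + \frac{J \left(-77 + W\right)}{167 + J}$)
$G = 16390$
$\frac{-45349 + z{\left(5 \right)}}{x{\left(-101,-48 \right)} + G} = \frac{-45349 - \frac{153}{5}}{\frac{-1169 - -4032 + 167 \left(-101\right) + 2 \left(-48\right) \left(-101\right)}{167 - 48} + 16390} = \frac{-45349 - \frac{153}{5}}{\frac{-1169 + 4032 - 16867 + 9696}{119} + 16390} = \frac{-45349 - \frac{153}{5}}{\frac{1}{119} \left(-4308\right) + 16390} = - \frac{226898}{5 \left(- \frac{4308}{119} + 16390\right)} = - \frac{226898}{5 \cdot \frac{1946102}{119}} = \left(- \frac{226898}{5}\right) \frac{119}{1946102} = - \frac{13500431}{4865255}$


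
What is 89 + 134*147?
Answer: 19787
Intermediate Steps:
89 + 134*147 = 89 + 19698 = 19787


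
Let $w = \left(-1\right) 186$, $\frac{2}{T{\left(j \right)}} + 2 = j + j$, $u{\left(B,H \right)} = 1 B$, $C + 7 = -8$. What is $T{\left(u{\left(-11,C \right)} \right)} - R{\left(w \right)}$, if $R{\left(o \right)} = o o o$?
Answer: $\frac{77218271}{12} \approx 6.4349 \cdot 10^{6}$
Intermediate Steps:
$C = -15$ ($C = -7 - 8 = -15$)
$u{\left(B,H \right)} = B$
$T{\left(j \right)} = \frac{2}{-2 + 2 j}$ ($T{\left(j \right)} = \frac{2}{-2 + \left(j + j\right)} = \frac{2}{-2 + 2 j}$)
$w = -186$
$R{\left(o \right)} = o^{3}$ ($R{\left(o \right)} = o^{2} o = o^{3}$)
$T{\left(u{\left(-11,C \right)} \right)} - R{\left(w \right)} = \frac{1}{-1 - 11} - \left(-186\right)^{3} = \frac{1}{-12} - -6434856 = - \frac{1}{12} + 6434856 = \frac{77218271}{12}$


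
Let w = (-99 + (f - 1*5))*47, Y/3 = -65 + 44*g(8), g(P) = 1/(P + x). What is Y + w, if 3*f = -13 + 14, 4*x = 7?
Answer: -197098/39 ≈ -5053.8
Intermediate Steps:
x = 7/4 (x = (¼)*7 = 7/4 ≈ 1.7500)
f = ⅓ (f = (-13 + 14)/3 = (⅓)*1 = ⅓ ≈ 0.33333)
g(P) = 1/(7/4 + P) (g(P) = 1/(P + 7/4) = 1/(7/4 + P))
Y = -2359/13 (Y = 3*(-65 + 44*(4/(7 + 4*8))) = 3*(-65 + 44*(4/(7 + 32))) = 3*(-65 + 44*(4/39)) = 3*(-65 + 176/39) = 3*(-2359/39) = -2359/13 ≈ -181.46)
w = -14617/3 (w = (-99 + (⅓ - 1*5))*47 = (-99 + (⅓ - 5))*47 = (-99 - 14/3)*47 = -311/3*47 = -14617/3 ≈ -4872.3)
Y + w = -2359/13 - 14617/3 = -197098/39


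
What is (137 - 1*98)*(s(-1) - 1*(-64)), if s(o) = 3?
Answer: 2613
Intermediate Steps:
(137 - 1*98)*(s(-1) - 1*(-64)) = (137 - 1*98)*(3 - 1*(-64)) = (137 - 98)*(3 + 64) = 39*67 = 2613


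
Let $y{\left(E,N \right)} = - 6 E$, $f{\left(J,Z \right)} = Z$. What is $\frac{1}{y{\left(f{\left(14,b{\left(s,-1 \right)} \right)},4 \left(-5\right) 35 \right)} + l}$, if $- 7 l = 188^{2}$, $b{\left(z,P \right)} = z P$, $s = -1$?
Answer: $- \frac{7}{35386} \approx -0.00019782$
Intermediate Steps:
$b{\left(z,P \right)} = P z$
$l = - \frac{35344}{7}$ ($l = - \frac{188^{2}}{7} = \left(- \frac{1}{7}\right) 35344 = - \frac{35344}{7} \approx -5049.1$)
$\frac{1}{y{\left(f{\left(14,b{\left(s,-1 \right)} \right)},4 \left(-5\right) 35 \right)} + l} = \frac{1}{- 6 \left(\left(-1\right) \left(-1\right)\right) - \frac{35344}{7}} = \frac{1}{\left(-6\right) 1 - \frac{35344}{7}} = \frac{1}{-6 - \frac{35344}{7}} = \frac{1}{- \frac{35386}{7}} = - \frac{7}{35386}$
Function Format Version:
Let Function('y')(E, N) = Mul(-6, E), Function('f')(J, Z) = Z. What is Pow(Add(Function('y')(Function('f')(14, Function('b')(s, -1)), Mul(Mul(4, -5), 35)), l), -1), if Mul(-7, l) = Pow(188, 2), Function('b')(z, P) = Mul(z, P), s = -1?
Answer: Rational(-7, 35386) ≈ -0.00019782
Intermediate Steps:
Function('b')(z, P) = Mul(P, z)
l = Rational(-35344, 7) (l = Mul(Rational(-1, 7), Pow(188, 2)) = Mul(Rational(-1, 7), 35344) = Rational(-35344, 7) ≈ -5049.1)
Pow(Add(Function('y')(Function('f')(14, Function('b')(s, -1)), Mul(Mul(4, -5), 35)), l), -1) = Pow(Add(Mul(-6, Mul(-1, -1)), Rational(-35344, 7)), -1) = Pow(Add(Mul(-6, 1), Rational(-35344, 7)), -1) = Pow(Add(-6, Rational(-35344, 7)), -1) = Pow(Rational(-35386, 7), -1) = Rational(-7, 35386)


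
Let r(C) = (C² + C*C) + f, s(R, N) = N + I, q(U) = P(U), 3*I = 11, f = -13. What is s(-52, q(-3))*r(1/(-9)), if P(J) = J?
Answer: -2102/243 ≈ -8.6502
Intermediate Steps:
I = 11/3 (I = (⅓)*11 = 11/3 ≈ 3.6667)
q(U) = U
s(R, N) = 11/3 + N (s(R, N) = N + 11/3 = 11/3 + N)
r(C) = -13 + 2*C² (r(C) = (C² + C*C) - 13 = (C² + C²) - 13 = 2*C² - 13 = -13 + 2*C²)
s(-52, q(-3))*r(1/(-9)) = (11/3 - 3)*(-13 + 2*(1/(-9))²) = 2*(-13 + 2*(-⅑)²)/3 = 2*(-13 + 2*(1/81))/3 = 2*(-13 + 2/81)/3 = (⅔)*(-1051/81) = -2102/243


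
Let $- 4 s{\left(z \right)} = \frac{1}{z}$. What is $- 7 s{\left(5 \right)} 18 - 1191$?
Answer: $- \frac{11847}{10} \approx -1184.7$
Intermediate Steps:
$s{\left(z \right)} = - \frac{1}{4 z}$
$- 7 s{\left(5 \right)} 18 - 1191 = - 7 \left(- \frac{1}{4 \cdot 5}\right) 18 - 1191 = - 7 \left(\left(- \frac{1}{4}\right) \frac{1}{5}\right) 18 - 1191 = \left(-7\right) \left(- \frac{1}{20}\right) 18 - 1191 = \frac{7}{20} \cdot 18 - 1191 = \frac{63}{10} - 1191 = - \frac{11847}{10}$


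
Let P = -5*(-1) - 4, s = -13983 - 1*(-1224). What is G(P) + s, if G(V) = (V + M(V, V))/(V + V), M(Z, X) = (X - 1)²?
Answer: -25517/2 ≈ -12759.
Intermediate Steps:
M(Z, X) = (-1 + X)²
s = -12759 (s = -13983 + 1224 = -12759)
P = 1 (P = 5 - 4 = 1)
G(V) = (V + (-1 + V)²)/(2*V) (G(V) = (V + (-1 + V)²)/(V + V) = (V + (-1 + V)²)/((2*V)) = (V + (-1 + V)²)*(1/(2*V)) = (V + (-1 + V)²)/(2*V))
G(P) + s = (½)*(1 + (-1 + 1)²)/1 - 12759 = (½)*1*(1 + 0²) - 12759 = (½)*1*(1 + 0) - 12759 = (½)*1*1 - 12759 = ½ - 12759 = -25517/2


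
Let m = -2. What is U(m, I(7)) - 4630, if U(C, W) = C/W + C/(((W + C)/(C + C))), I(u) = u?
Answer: -162004/35 ≈ -4628.7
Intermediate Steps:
U(C, W) = C/W + 2*C²/(C + W) (U(C, W) = C/W + C/(((C + W)/((2*C)))) = C/W + C/(((C + W)*(1/(2*C)))) = C/W + C/(((C + W)/(2*C))) = C/W + C*(2*C/(C + W)) = C/W + 2*C²/(C + W))
U(m, I(7)) - 4630 = -2*(-2 + 7 + 2*(-2)*7)/(7*(-2 + 7)) - 4630 = -2*⅐*(-2 + 7 - 28)/5 - 4630 = -2*⅐*⅕*(-23) - 4630 = 46/35 - 4630 = -162004/35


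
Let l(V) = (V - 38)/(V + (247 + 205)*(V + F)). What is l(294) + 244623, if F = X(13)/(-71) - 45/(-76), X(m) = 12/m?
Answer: 572467515493331/2340203133 ≈ 2.4462e+5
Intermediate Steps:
F = 40623/70148 (F = (12/13)/(-71) - 45/(-76) = (12*(1/13))*(-1/71) - 45*(-1/76) = (12/13)*(-1/71) + 45/76 = -12/923 + 45/76 = 40623/70148 ≈ 0.57910)
l(V) = (-38 + V)/(4590399/17537 + 453*V) (l(V) = (V - 38)/(V + (247 + 205)*(V + 40623/70148)) = (-38 + V)/(V + 452*(40623/70148 + V)) = (-38 + V)/(V + (4590399/17537 + 452*V)) = (-38 + V)/(4590399/17537 + 453*V))
l(294) + 244623 = 17537*(-38 + 294)/(3*(1530133 + 2648087*294)) + 244623 = (17537/3)*256/(1530133 + 778537578) + 244623 = (17537/3)*256/780067711 + 244623 = (17537/3)*(1/780067711)*256 + 244623 = 4489472/2340203133 + 244623 = 572467515493331/2340203133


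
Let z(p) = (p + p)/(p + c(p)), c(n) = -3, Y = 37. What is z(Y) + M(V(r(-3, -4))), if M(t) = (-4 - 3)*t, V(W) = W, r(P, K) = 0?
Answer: 37/17 ≈ 2.1765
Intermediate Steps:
M(t) = -7*t
z(p) = 2*p/(-3 + p) (z(p) = (p + p)/(p - 3) = (2*p)/(-3 + p) = 2*p/(-3 + p))
z(Y) + M(V(r(-3, -4))) = 2*37/(-3 + 37) - 7*0 = 2*37/34 + 0 = 2*37*(1/34) + 0 = 37/17 + 0 = 37/17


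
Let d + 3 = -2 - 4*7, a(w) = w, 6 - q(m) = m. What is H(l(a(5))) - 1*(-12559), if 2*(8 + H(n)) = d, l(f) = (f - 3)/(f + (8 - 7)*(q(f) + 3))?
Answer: 25069/2 ≈ 12535.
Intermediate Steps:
q(m) = 6 - m
d = -33 (d = -3 + (-2 - 4*7) = -3 + (-2 - 28) = -3 - 30 = -33)
l(f) = -1/3 + f/9 (l(f) = (f - 3)/(f + (8 - 7)*((6 - f) + 3)) = (-3 + f)/(f + 1*(9 - f)) = (-3 + f)/(f + (9 - f)) = (-3 + f)/9 = (-3 + f)*(1/9) = -1/3 + f/9)
H(n) = -49/2 (H(n) = -8 + (1/2)*(-33) = -8 - 33/2 = -49/2)
H(l(a(5))) - 1*(-12559) = -49/2 - 1*(-12559) = -49/2 + 12559 = 25069/2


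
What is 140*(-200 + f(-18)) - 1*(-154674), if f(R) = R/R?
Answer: 126814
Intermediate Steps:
f(R) = 1
140*(-200 + f(-18)) - 1*(-154674) = 140*(-200 + 1) - 1*(-154674) = 140*(-199) + 154674 = -27860 + 154674 = 126814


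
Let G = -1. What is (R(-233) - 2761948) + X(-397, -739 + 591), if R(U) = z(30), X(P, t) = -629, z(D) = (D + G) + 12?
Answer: -2762536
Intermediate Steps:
z(D) = 11 + D (z(D) = (D - 1) + 12 = (-1 + D) + 12 = 11 + D)
R(U) = 41 (R(U) = 11 + 30 = 41)
(R(-233) - 2761948) + X(-397, -739 + 591) = (41 - 2761948) - 629 = -2761907 - 629 = -2762536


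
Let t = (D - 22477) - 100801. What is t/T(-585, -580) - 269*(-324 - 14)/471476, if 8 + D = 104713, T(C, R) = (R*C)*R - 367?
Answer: 8950847080061/46391910487846 ≈ 0.19294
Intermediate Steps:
T(C, R) = -367 + C*R**2 (T(C, R) = (C*R)*R - 367 = C*R**2 - 367 = -367 + C*R**2)
D = 104705 (D = -8 + 104713 = 104705)
t = -18573 (t = (104705 - 22477) - 100801 = 82228 - 100801 = -18573)
t/T(-585, -580) - 269*(-324 - 14)/471476 = -18573/(-367 - 585*(-580)**2) - 269*(-324 - 14)/471476 = -18573/(-367 - 585*336400) - 269*(-338)*(1/471476) = -18573/(-367 - 196794000) + 90922*(1/471476) = -18573/(-196794367) + 45461/235738 = -18573*(-1/196794367) + 45461/235738 = 18573/196794367 + 45461/235738 = 8950847080061/46391910487846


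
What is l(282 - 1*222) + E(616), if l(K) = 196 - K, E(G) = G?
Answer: 752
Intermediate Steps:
l(282 - 1*222) + E(616) = (196 - (282 - 1*222)) + 616 = (196 - (282 - 222)) + 616 = (196 - 1*60) + 616 = (196 - 60) + 616 = 136 + 616 = 752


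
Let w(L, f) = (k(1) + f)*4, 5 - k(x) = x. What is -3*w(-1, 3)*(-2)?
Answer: 168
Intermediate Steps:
k(x) = 5 - x
w(L, f) = 16 + 4*f (w(L, f) = ((5 - 1*1) + f)*4 = ((5 - 1) + f)*4 = (4 + f)*4 = 16 + 4*f)
-3*w(-1, 3)*(-2) = -3*(16 + 4*3)*(-2) = -3*(16 + 12)*(-2) = -3*28*(-2) = -84*(-2) = 168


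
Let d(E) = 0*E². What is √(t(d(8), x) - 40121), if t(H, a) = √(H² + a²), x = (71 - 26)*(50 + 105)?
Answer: I*√33146 ≈ 182.06*I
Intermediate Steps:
d(E) = 0
x = 6975 (x = 45*155 = 6975)
√(t(d(8), x) - 40121) = √(√(0² + 6975²) - 40121) = √(√(0 + 48650625) - 40121) = √(√48650625 - 40121) = √(6975 - 40121) = √(-33146) = I*√33146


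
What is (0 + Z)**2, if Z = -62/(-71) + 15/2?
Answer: 1413721/20164 ≈ 70.111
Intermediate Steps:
Z = 1189/142 (Z = -62*(-1/71) + 15*(1/2) = 62/71 + 15/2 = 1189/142 ≈ 8.3732)
(0 + Z)**2 = (0 + 1189/142)**2 = (1189/142)**2 = 1413721/20164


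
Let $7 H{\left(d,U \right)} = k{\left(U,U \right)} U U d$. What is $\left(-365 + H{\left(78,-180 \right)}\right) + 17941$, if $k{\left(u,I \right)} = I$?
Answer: $- \frac{454772968}{7} \approx -6.4968 \cdot 10^{7}$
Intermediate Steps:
$H{\left(d,U \right)} = \frac{d U^{3}}{7}$ ($H{\left(d,U \right)} = \frac{U U U d}{7} = \frac{U U^{2} d}{7} = \frac{U^{3} d}{7} = \frac{d U^{3}}{7}$)
$\left(-365 + H{\left(78,-180 \right)}\right) + 17941 = \left(-365 + \frac{1}{7} \cdot 78 \left(-180\right)^{3}\right) + 17941 = \left(-365 + \frac{1}{7} \cdot 78 \left(-5832000\right)\right) + 17941 = \left(-365 - \frac{454896000}{7}\right) + 17941 = - \frac{454898555}{7} + 17941 = - \frac{454772968}{7}$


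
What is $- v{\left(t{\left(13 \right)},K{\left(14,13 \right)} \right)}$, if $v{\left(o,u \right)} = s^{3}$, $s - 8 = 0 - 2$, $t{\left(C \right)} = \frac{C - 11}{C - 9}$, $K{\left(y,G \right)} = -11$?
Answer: $-216$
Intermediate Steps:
$t{\left(C \right)} = \frac{-11 + C}{-9 + C}$
$s = 6$ ($s = 8 + \left(0 - 2\right) = 8 - 2 = 6$)
$v{\left(o,u \right)} = 216$ ($v{\left(o,u \right)} = 6^{3} = 216$)
$- v{\left(t{\left(13 \right)},K{\left(14,13 \right)} \right)} = \left(-1\right) 216 = -216$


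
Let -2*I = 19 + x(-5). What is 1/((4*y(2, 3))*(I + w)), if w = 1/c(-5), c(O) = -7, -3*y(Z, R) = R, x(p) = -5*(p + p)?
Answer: 7/970 ≈ 0.0072165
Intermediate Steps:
x(p) = -10*p
y(Z, R) = -R/3
w = -⅐ (w = 1/(-7) = -⅐ ≈ -0.14286)
I = -69/2 (I = -(19 - 10*(-5))/2 = -(19 + 50)/2 = -½*69 = -69/2 ≈ -34.500)
1/((4*y(2, 3))*(I + w)) = 1/((4*(-⅓*3))*(-69/2 - ⅐)) = 1/((4*(-1))*(-485/14)) = 1/(-4*(-485/14)) = 1/(970/7) = 7/970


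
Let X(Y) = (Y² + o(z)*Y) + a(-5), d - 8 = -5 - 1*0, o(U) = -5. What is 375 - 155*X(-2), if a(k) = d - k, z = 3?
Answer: -3035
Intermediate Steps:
d = 3 (d = 8 + (-5 - 1*0) = 8 + (-5 + 0) = 8 - 5 = 3)
a(k) = 3 - k
X(Y) = 8 + Y² - 5*Y (X(Y) = (Y² - 5*Y) + (3 - 1*(-5)) = (Y² - 5*Y) + (3 + 5) = (Y² - 5*Y) + 8 = 8 + Y² - 5*Y)
375 - 155*X(-2) = 375 - 155*(8 + (-2)² - 5*(-2)) = 375 - 155*(8 + 4 + 10) = 375 - 155*22 = 375 - 3410 = -3035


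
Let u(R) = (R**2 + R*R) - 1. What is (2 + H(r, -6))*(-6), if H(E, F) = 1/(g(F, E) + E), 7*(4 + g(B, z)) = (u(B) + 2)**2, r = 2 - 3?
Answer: -31785/2647 ≈ -12.008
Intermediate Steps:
r = -1
u(R) = -1 + 2*R**2 (u(R) = (R**2 + R**2) - 1 = 2*R**2 - 1 = -1 + 2*R**2)
g(B, z) = -4 + (1 + 2*B**2)**2/7 (g(B, z) = -4 + ((-1 + 2*B**2) + 2)**2/7 = -4 + (1 + 2*B**2)**2/7)
H(E, F) = 1/(-4 + E + (1 + 2*F**2)**2/7) (H(E, F) = 1/((-4 + (1 + 2*F**2)**2/7) + E) = 1/(-4 + E + (1 + 2*F**2)**2/7))
(2 + H(r, -6))*(-6) = (2 + 7/(-28 + (1 + 2*(-6)**2)**2 + 7*(-1)))*(-6) = (2 + 7/(-28 + (1 + 2*36)**2 - 7))*(-6) = (2 + 7/(-28 + (1 + 72)**2 - 7))*(-6) = (2 + 7/(-28 + 73**2 - 7))*(-6) = (2 + 7/(-28 + 5329 - 7))*(-6) = (2 + 7/5294)*(-6) = (10595/5294)*(-6) = -31785/2647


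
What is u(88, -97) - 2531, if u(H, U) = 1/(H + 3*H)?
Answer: -890911/352 ≈ -2531.0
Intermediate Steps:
u(H, U) = 1/(4*H)
u(88, -97) - 2531 = (¼)/88 - 2531 = (¼)*(1/88) - 2531 = 1/352 - 2531 = -890911/352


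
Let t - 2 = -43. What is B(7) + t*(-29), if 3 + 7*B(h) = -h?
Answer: 8313/7 ≈ 1187.6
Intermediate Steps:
t = -41 (t = 2 - 43 = -41)
B(h) = -3/7 - h/7 (B(h) = -3/7 + (-h)/7 = -3/7 - h/7)
B(7) + t*(-29) = (-3/7 - 1/7*7) - 41*(-29) = (-3/7 - 1) + 1189 = -10/7 + 1189 = 8313/7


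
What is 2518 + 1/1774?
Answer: 4466933/1774 ≈ 2518.0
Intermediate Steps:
2518 + 1/1774 = 4466933/1774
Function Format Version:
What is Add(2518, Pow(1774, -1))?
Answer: Rational(4466933, 1774) ≈ 2518.0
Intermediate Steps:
Add(2518, Pow(1774, -1)) = Add(2518, Rational(1, 1774)) = Rational(4466933, 1774)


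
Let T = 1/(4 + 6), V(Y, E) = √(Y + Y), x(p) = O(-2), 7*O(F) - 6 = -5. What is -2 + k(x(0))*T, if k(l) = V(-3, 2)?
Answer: -2 + I*√6/10 ≈ -2.0 + 0.24495*I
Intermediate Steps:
O(F) = ⅐ (O(F) = 6/7 + (⅐)*(-5) = 6/7 - 5/7 = ⅐)
x(p) = ⅐
V(Y, E) = √2*√Y (V(Y, E) = √(2*Y) = √2*√Y)
k(l) = I*√6 (k(l) = √2*√(-3) = √2*(I*√3) = I*√6)
T = ⅒ (T = 1/10 = ⅒ ≈ 0.10000)
-2 + k(x(0))*T = -2 + (I*√6)*(⅒) = -2 + I*√6/10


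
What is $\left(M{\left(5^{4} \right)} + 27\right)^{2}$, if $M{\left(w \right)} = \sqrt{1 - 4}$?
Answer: $\left(27 + i \sqrt{3}\right)^{2} \approx 726.0 + 93.531 i$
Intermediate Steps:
$M{\left(w \right)} = i \sqrt{3}$ ($M{\left(w \right)} = \sqrt{-3} = i \sqrt{3}$)
$\left(M{\left(5^{4} \right)} + 27\right)^{2} = \left(i \sqrt{3} + 27\right)^{2} = \left(27 + i \sqrt{3}\right)^{2}$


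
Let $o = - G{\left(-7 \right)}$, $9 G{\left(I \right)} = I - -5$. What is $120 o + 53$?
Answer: $\frac{239}{3} \approx 79.667$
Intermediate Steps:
$G{\left(I \right)} = \frac{5}{9} + \frac{I}{9}$ ($G{\left(I \right)} = \frac{I - -5}{9} = \frac{I + 5}{9} = \frac{5 + I}{9} = \frac{5}{9} + \frac{I}{9}$)
$o = \frac{2}{9}$ ($o = - (\frac{5}{9} + \frac{1}{9} \left(-7\right)) = - (\frac{5}{9} - \frac{7}{9}) = \left(-1\right) \left(- \frac{2}{9}\right) = \frac{2}{9} \approx 0.22222$)
$120 o + 53 = 120 \cdot \frac{2}{9} + 53 = \frac{80}{3} + 53 = \frac{239}{3}$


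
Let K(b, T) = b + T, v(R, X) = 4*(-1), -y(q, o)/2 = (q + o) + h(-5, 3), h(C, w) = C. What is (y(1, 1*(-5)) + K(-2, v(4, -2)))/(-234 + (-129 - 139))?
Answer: -6/251 ≈ -0.023904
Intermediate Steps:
y(q, o) = 10 - 2*o - 2*q (y(q, o) = -2*((q + o) - 5) = -2*((o + q) - 5) = -2*(-5 + o + q) = 10 - 2*o - 2*q)
v(R, X) = -4
K(b, T) = T + b
(y(1, 1*(-5)) + K(-2, v(4, -2)))/(-234 + (-129 - 139)) = ((10 - 2*(-5) - 2*1) + (-4 - 2))/(-234 + (-129 - 139)) = ((10 - 2*(-5) - 2) - 6)/(-234 - 268) = ((10 + 10 - 2) - 6)/(-502) = (18 - 6)*(-1/502) = 12*(-1/502) = -6/251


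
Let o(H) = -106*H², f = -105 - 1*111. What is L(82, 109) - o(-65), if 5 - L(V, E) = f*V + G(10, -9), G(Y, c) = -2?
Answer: 465569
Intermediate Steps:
f = -216 (f = -105 - 111 = -216)
L(V, E) = 7 + 216*V (L(V, E) = 5 - (-216*V - 2) = 5 - (-2 - 216*V) = 5 + (2 + 216*V) = 7 + 216*V)
L(82, 109) - o(-65) = (7 + 216*82) - (-106)*(-65)² = (7 + 17712) - (-106)*4225 = 17719 - 1*(-447850) = 17719 + 447850 = 465569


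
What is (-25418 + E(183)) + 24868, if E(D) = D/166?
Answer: -91117/166 ≈ -548.90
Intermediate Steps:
E(D) = D/166 (E(D) = D*(1/166) = D/166)
(-25418 + E(183)) + 24868 = (-25418 + (1/166)*183) + 24868 = (-25418 + 183/166) + 24868 = -4219205/166 + 24868 = -91117/166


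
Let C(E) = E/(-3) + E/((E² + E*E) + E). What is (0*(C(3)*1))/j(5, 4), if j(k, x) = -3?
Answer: 0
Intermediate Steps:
C(E) = -E/3 + E/(E + 2*E²) (C(E) = E*(-⅓) + E/((E² + E²) + E) = -E/3 + E/(2*E² + E) = -E/3 + E/(E + 2*E²))
(0*(C(3)*1))/j(5, 4) = (0*(((3 - 1*3 - 2*3²)/(3*(1 + 2*3)))*1))/(-3) = (0*(((3 - 3 - 2*9)/(3*(1 + 6)))*1))*(-⅓) = (0*(((⅓)*(3 - 3 - 18)/7)*1))*(-⅓) = (0*(((⅓)*(⅐)*(-18))*1))*(-⅓) = (0*(-6/7*1))*(-⅓) = (0*(-6/7))*(-⅓) = 0*(-⅓) = 0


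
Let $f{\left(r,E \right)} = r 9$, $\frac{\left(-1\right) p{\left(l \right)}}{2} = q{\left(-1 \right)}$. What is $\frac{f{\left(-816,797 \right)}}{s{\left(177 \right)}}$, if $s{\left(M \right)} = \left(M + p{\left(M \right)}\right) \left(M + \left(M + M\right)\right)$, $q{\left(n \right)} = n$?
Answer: $- \frac{816}{10561} \approx -0.077265$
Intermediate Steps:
$p{\left(l \right)} = 2$ ($p{\left(l \right)} = \left(-2\right) \left(-1\right) = 2$)
$f{\left(r,E \right)} = 9 r$
$s{\left(M \right)} = 3 M \left(2 + M\right)$ ($s{\left(M \right)} = \left(M + 2\right) \left(M + \left(M + M\right)\right) = \left(2 + M\right) \left(M + 2 M\right) = \left(2 + M\right) 3 M = 3 M \left(2 + M\right)$)
$\frac{f{\left(-816,797 \right)}}{s{\left(177 \right)}} = \frac{9 \left(-816\right)}{3 \cdot 177 \left(2 + 177\right)} = - \frac{7344}{3 \cdot 177 \cdot 179} = - \frac{7344}{95049} = \left(-7344\right) \frac{1}{95049} = - \frac{816}{10561}$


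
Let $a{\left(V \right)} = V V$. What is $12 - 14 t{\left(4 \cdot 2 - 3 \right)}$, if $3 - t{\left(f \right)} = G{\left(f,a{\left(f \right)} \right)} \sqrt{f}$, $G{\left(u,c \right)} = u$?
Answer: $-30 + 70 \sqrt{5} \approx 126.52$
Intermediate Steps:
$a{\left(V \right)} = V^{2}$
$t{\left(f \right)} = 3 - f^{\frac{3}{2}}$ ($t{\left(f \right)} = 3 - f \sqrt{f} = 3 - f^{\frac{3}{2}}$)
$12 - 14 t{\left(4 \cdot 2 - 3 \right)} = 12 - 14 \left(3 - \left(4 \cdot 2 - 3\right)^{\frac{3}{2}}\right) = 12 - 14 \left(3 - \left(8 - 3\right)^{\frac{3}{2}}\right) = 12 - 14 \left(3 - 5^{\frac{3}{2}}\right) = 12 - 14 \left(3 - 5 \sqrt{5}\right) = 12 - \left(42 - 70 \sqrt{5}\right) = -30 + 70 \sqrt{5}$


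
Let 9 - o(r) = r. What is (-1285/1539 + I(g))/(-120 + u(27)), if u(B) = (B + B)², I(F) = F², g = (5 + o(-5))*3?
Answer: 2499463/2151522 ≈ 1.1617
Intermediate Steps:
o(r) = 9 - r
g = 57 (g = (5 + (9 - 1*(-5)))*3 = (5 + (9 + 5))*3 = (5 + 14)*3 = 19*3 = 57)
u(B) = 4*B² (u(B) = (2*B)² = 4*B²)
(-1285/1539 + I(g))/(-120 + u(27)) = (-1285/1539 + 57²)/(-120 + 4*27²) = (-1285*1/1539 + 3249)/(-120 + 4*729) = (-1285/1539 + 3249)/(-120 + 2916) = (4998926/1539)/2796 = (4998926/1539)*(1/2796) = 2499463/2151522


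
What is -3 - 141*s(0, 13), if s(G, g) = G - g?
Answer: 1830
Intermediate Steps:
-3 - 141*s(0, 13) = -3 - 141*(0 - 1*13) = -3 - 141*(0 - 13) = -3 - 141*(-13) = -3 + 1833 = 1830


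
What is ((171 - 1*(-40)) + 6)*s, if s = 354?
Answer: 76818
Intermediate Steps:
((171 - 1*(-40)) + 6)*s = ((171 - 1*(-40)) + 6)*354 = ((171 + 40) + 6)*354 = (211 + 6)*354 = 217*354 = 76818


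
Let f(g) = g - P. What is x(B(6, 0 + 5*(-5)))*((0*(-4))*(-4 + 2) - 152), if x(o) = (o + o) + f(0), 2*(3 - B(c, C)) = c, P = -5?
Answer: -760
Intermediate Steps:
f(g) = 5 + g (f(g) = g - 1*(-5) = g + 5 = 5 + g)
B(c, C) = 3 - c/2
x(o) = 5 + 2*o (x(o) = (o + o) + (5 + 0) = 2*o + 5 = 5 + 2*o)
x(B(6, 0 + 5*(-5)))*((0*(-4))*(-4 + 2) - 152) = (5 + 2*(3 - 1/2*6))*((0*(-4))*(-4 + 2) - 152) = (5 + 2*(3 - 3))*(0*(-2) - 152) = (5 + 2*0)*(0 - 152) = (5 + 0)*(-152) = 5*(-152) = -760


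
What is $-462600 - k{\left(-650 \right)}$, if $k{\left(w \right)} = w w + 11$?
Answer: $-885111$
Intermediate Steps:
$k{\left(w \right)} = 11 + w^{2}$ ($k{\left(w \right)} = w^{2} + 11 = 11 + w^{2}$)
$-462600 - k{\left(-650 \right)} = -462600 - \left(11 + \left(-650\right)^{2}\right) = -462600 - \left(11 + 422500\right) = -462600 - 422511 = -885111$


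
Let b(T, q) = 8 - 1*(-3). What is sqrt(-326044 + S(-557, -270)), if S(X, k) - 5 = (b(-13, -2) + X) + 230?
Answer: I*sqrt(326355) ≈ 571.28*I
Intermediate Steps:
b(T, q) = 11 (b(T, q) = 8 + 3 = 11)
S(X, k) = 246 + X (S(X, k) = 5 + ((11 + X) + 230) = 5 + (241 + X) = 246 + X)
sqrt(-326044 + S(-557, -270)) = sqrt(-326044 + (246 - 557)) = sqrt(-326044 - 311) = sqrt(-326355) = I*sqrt(326355)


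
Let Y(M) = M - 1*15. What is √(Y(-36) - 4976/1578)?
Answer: I*√33711603/789 ≈ 7.3589*I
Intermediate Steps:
Y(M) = -15 + M (Y(M) = M - 15 = -15 + M)
√(Y(-36) - 4976/1578) = √((-15 - 36) - 4976/1578) = √(-51 - 4976*1/1578) = √(-51 - 2488/789) = √(-42727/789) = I*√33711603/789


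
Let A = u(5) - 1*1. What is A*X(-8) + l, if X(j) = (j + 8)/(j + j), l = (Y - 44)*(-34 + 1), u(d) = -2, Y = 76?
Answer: -1056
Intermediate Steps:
l = -1056 (l = (76 - 44)*(-34 + 1) = 32*(-33) = -1056)
X(j) = (8 + j)/(2*j) (X(j) = (8 + j)/((2*j)) = (8 + j)*(1/(2*j)) = (8 + j)/(2*j))
A = -3 (A = -2 - 1*1 = -2 - 1 = -3)
A*X(-8) + l = -3*(8 - 8)/(2*(-8)) - 1056 = -3*(-1)*0/(2*8) - 1056 = -3*0 - 1056 = 0 - 1056 = -1056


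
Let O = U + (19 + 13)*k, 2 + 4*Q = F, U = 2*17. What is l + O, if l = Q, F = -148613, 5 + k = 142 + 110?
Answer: -116863/4 ≈ -29216.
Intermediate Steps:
k = 247 (k = -5 + (142 + 110) = -5 + 252 = 247)
U = 34
Q = -148615/4 (Q = -½ + (¼)*(-148613) = -½ - 148613/4 = -148615/4 ≈ -37154.)
l = -148615/4 ≈ -37154.
O = 7938 (O = 34 + (19 + 13)*247 = 34 + 32*247 = 34 + 7904 = 7938)
l + O = -148615/4 + 7938 = -116863/4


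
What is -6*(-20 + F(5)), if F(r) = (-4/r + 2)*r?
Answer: 84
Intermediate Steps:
F(r) = r*(2 - 4/r) (F(r) = (2 - 4/r)*r = r*(2 - 4/r))
-6*(-20 + F(5)) = -6*(-20 + (-4 + 2*5)) = -6*(-20 + (-4 + 10)) = -6*(-20 + 6) = -6*(-14) = 84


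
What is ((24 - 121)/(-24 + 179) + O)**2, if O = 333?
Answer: 2654104324/24025 ≈ 1.1047e+5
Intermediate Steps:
((24 - 121)/(-24 + 179) + O)**2 = ((24 - 121)/(-24 + 179) + 333)**2 = (-97/155 + 333)**2 = (51518/155)**2 = 2654104324/24025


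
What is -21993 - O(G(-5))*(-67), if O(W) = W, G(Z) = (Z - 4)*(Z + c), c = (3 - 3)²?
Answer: -18978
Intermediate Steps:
c = 0 (c = 0² = 0)
G(Z) = Z*(-4 + Z) (G(Z) = (Z - 4)*(Z + 0) = (-4 + Z)*Z = Z*(-4 + Z))
-21993 - O(G(-5))*(-67) = -21993 - (-5*(-4 - 5))*(-67) = -21993 - (-5*(-9))*(-67) = -21993 - 45*(-67) = -21993 - 1*(-3015) = -21993 + 3015 = -18978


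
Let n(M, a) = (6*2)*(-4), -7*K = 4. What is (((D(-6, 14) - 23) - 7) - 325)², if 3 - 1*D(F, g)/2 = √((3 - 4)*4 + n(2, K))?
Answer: 121593 + 2792*I*√13 ≈ 1.2159e+5 + 10067.0*I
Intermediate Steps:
K = -4/7 (K = -⅐*4 = -4/7 ≈ -0.57143)
n(M, a) = -48 (n(M, a) = 12*(-4) = -48)
D(F, g) = 6 - 4*I*√13 (D(F, g) = 6 - 2*√((3 - 4)*4 - 48) = 6 - 2*√(-1*4 - 48) = 6 - 2*√(-4 - 48) = 6 - 4*I*√13)
(((D(-6, 14) - 23) - 7) - 325)² = ((((6 - 4*I*√13) - 23) - 7) - 325)² = (((-17 - 4*I*√13) - 7) - 325)² = ((-24 - 4*I*√13) - 325)² = (-349 - 4*I*√13)²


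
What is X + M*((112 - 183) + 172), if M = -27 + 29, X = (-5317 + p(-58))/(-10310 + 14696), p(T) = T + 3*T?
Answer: 880423/4386 ≈ 200.73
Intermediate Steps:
p(T) = 4*T
X = -5549/4386 (X = (-5317 + 4*(-58))/(-10310 + 14696) = (-5317 - 232)/4386 = -5549*1/4386 = -5549/4386 ≈ -1.2652)
M = 2
X + M*((112 - 183) + 172) = -5549/4386 + 2*((112 - 183) + 172) = -5549/4386 + 2*(-71 + 172) = -5549/4386 + 2*101 = -5549/4386 + 202 = 880423/4386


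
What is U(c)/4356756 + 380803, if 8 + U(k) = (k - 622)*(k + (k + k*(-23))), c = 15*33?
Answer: 1659067075225/4356756 ≈ 3.8080e+5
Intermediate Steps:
c = 495
U(k) = -8 - 21*k*(-622 + k) (U(k) = -8 + (k - 622)*(k + (k + k*(-23))) = -8 + (-622 + k)*(k + (k - 23*k)) = -8 + (-622 + k)*(k - 22*k) = -8 + (-622 + k)*(-21*k) = -8 - 21*k*(-622 + k))
U(c)/4356756 + 380803 = (-8 - 21*495² + 13062*495)/4356756 + 380803 = (-8 - 21*245025 + 6465690)*(1/4356756) + 380803 = (-8 - 5145525 + 6465690)*(1/4356756) + 380803 = 1320157*(1/4356756) + 380803 = 1320157/4356756 + 380803 = 1659067075225/4356756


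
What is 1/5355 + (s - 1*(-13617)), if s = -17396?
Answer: -20236544/5355 ≈ -3779.0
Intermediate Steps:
1/5355 + (s - 1*(-13617)) = 1/5355 + (-17396 - 1*(-13617)) = 1/5355 + (-17396 + 13617) = 1/5355 - 3779 = -20236544/5355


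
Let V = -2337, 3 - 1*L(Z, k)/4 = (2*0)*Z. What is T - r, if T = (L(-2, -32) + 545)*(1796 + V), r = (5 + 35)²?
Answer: -302937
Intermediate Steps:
L(Z, k) = 12 (L(Z, k) = 12 - 4*2*0*Z = 12 - 0*Z = 12 - 4*0 = 12 + 0 = 12)
r = 1600 (r = 40² = 1600)
T = -301337 (T = (12 + 545)*(1796 - 2337) = 557*(-541) = -301337)
T - r = -301337 - 1*1600 = -301337 - 1600 = -302937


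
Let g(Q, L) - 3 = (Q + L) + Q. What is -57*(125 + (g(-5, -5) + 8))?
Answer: -6897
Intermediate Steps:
g(Q, L) = 3 + L + 2*Q (g(Q, L) = 3 + ((Q + L) + Q) = 3 + ((L + Q) + Q) = 3 + (L + 2*Q) = 3 + L + 2*Q)
-57*(125 + (g(-5, -5) + 8)) = -57*(125 + ((3 - 5 + 2*(-5)) + 8)) = -57*(125 + ((3 - 5 - 10) + 8)) = -57*(125 + (-12 + 8)) = -57*(125 - 4) = -57*121 = -6897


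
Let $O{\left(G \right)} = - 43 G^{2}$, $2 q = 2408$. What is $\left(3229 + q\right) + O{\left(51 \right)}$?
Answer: $-107410$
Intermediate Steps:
$q = 1204$ ($q = \frac{1}{2} \cdot 2408 = 1204$)
$\left(3229 + q\right) + O{\left(51 \right)} = \left(3229 + 1204\right) - 43 \cdot 51^{2} = 4433 - 111843 = -107410$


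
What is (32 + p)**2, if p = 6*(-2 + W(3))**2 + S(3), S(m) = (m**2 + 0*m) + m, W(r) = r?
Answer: 2500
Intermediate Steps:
S(m) = m + m**2 (S(m) = (m**2 + 0) + m = m**2 + m = m + m**2)
p = 18 (p = 6*(-2 + 3)**2 + 3*(1 + 3) = 6*1**2 + 3*4 = 6*1 + 12 = 6 + 12 = 18)
(32 + p)**2 = (32 + 18)**2 = 50**2 = 2500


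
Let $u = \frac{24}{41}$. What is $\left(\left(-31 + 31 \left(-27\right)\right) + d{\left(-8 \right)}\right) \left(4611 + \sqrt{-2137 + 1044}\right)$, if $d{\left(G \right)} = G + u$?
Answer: $- \frac{165498012}{41} - \frac{35892 i \sqrt{1093}}{41} \approx -4.0365 \cdot 10^{6} - 28942.0 i$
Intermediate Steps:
$u = \frac{24}{41}$ ($u = 24 \cdot \frac{1}{41} = \frac{24}{41} \approx 0.58537$)
$d{\left(G \right)} = \frac{24}{41} + G$ ($d{\left(G \right)} = G + \frac{24}{41} = \frac{24}{41} + G$)
$\left(\left(-31 + 31 \left(-27\right)\right) + d{\left(-8 \right)}\right) \left(4611 + \sqrt{-2137 + 1044}\right) = \left(\left(-31 + 31 \left(-27\right)\right) + \left(\frac{24}{41} - 8\right)\right) \left(4611 + \sqrt{-2137 + 1044}\right) = \left(\left(-31 - 837\right) - \frac{304}{41}\right) \left(4611 + \sqrt{-1093}\right) = \left(-868 - \frac{304}{41}\right) \left(4611 + i \sqrt{1093}\right) = - \frac{35892 \left(4611 + i \sqrt{1093}\right)}{41} = - \frac{165498012}{41} - \frac{35892 i \sqrt{1093}}{41}$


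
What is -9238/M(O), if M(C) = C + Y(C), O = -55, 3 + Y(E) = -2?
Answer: 4619/30 ≈ 153.97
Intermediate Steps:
Y(E) = -5 (Y(E) = -3 - 2 = -5)
M(C) = -5 + C (M(C) = C - 5 = -5 + C)
-9238/M(O) = -9238/(-5 - 55) = -9238/(-60) = -9238*(-1/60) = 4619/30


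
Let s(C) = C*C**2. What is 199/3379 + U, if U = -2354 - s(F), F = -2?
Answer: -7926935/3379 ≈ -2345.9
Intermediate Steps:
s(C) = C**3
U = -2346 (U = -2354 - 1*(-2)**3 = -2354 - 1*(-8) = -2354 + 8 = -2346)
199/3379 + U = 199/3379 - 2346 = -7926935/3379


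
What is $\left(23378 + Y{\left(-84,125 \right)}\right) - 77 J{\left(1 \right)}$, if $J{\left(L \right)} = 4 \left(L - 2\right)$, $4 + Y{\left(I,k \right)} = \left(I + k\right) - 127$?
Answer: $23596$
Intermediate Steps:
$Y{\left(I,k \right)} = -131 + I + k$ ($Y{\left(I,k \right)} = -4 - \left(127 - I - k\right) = -4 + \left(-127 + I + k\right) = -131 + I + k$)
$J{\left(L \right)} = -8 + 4 L$ ($J{\left(L \right)} = 4 \left(-2 + L\right) = -8 + 4 L$)
$\left(23378 + Y{\left(-84,125 \right)}\right) - 77 J{\left(1 \right)} = \left(23378 - 90\right) - 77 \left(-8 + 4 \cdot 1\right) = \left(23378 - 90\right) - 77 \left(-8 + 4\right) = 23288 - -308 = 23288 + 308 = 23596$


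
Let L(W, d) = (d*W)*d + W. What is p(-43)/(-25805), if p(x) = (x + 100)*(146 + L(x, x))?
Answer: 348156/1985 ≈ 175.39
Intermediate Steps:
L(W, d) = W + W*d² (L(W, d) = (W*d)*d + W = W*d² + W = W + W*d²)
p(x) = (100 + x)*(146 + x*(1 + x²)) (p(x) = (x + 100)*(146 + x*(1 + x²)) = (100 + x)*(146 + x*(1 + x²)))
p(-43)/(-25805) = (14600 + (-43)² + (-43)⁴ + 100*(-43)³ + 246*(-43))/(-25805) = (14600 + 1849 + 3418801 + 100*(-79507) - 10578)*(-1/25805) = (14600 + 1849 + 3418801 - 7950700 - 10578)*(-1/25805) = -4526028*(-1/25805) = 348156/1985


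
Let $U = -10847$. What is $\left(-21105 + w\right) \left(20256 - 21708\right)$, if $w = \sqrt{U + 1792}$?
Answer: $30644460 - 1452 i \sqrt{9055} \approx 3.0644 \cdot 10^{7} - 1.3817 \cdot 10^{5} i$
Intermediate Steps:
$w = i \sqrt{9055}$ ($w = \sqrt{-10847 + 1792} = \sqrt{-9055} = i \sqrt{9055} \approx 95.158 i$)
$\left(-21105 + w\right) \left(20256 - 21708\right) = \left(-21105 + i \sqrt{9055}\right) \left(20256 - 21708\right) = \left(-21105 + i \sqrt{9055}\right) \left(-1452\right) = 30644460 - 1452 i \sqrt{9055}$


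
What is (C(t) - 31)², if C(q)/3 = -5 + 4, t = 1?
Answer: 1156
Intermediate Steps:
C(q) = -3 (C(q) = 3*(-5 + 4) = 3*(-1) = -3)
(C(t) - 31)² = (-3 - 31)² = (-34)² = 1156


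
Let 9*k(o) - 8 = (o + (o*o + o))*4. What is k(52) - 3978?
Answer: -24562/9 ≈ -2729.1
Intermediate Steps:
k(o) = 8/9 + 4*o**2/9 + 8*o/9 (k(o) = 8/9 + ((o + (o*o + o))*4)/9 = 8/9 + ((o + (o**2 + o))*4)/9 = 8/9 + ((o + (o + o**2))*4)/9 = 8/9 + ((o**2 + 2*o)*4)/9 = 8/9 + (4*o**2 + 8*o)/9 = 8/9 + (4*o**2/9 + 8*o/9) = 8/9 + 4*o**2/9 + 8*o/9)
k(52) - 3978 = (8/9 + (4/9)*52**2 + (8/9)*52) - 3978 = (8/9 + (4/9)*2704 + 416/9) - 3978 = (8/9 + 10816/9 + 416/9) - 3978 = 11240/9 - 3978 = -24562/9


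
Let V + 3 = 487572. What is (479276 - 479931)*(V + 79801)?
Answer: -371627350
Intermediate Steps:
V = 487569 (V = -3 + 487572 = 487569)
(479276 - 479931)*(V + 79801) = (479276 - 479931)*(487569 + 79801) = -655*567370 = -371627350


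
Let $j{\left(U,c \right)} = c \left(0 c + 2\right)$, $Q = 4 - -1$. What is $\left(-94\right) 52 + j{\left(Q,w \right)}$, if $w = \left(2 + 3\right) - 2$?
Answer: $-4882$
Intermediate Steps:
$Q = 5$ ($Q = 4 + 1 = 5$)
$w = 3$ ($w = 5 - 2 = 3$)
$j{\left(U,c \right)} = 2 c$ ($j{\left(U,c \right)} = c \left(0 + 2\right) = c 2 = 2 c$)
$\left(-94\right) 52 + j{\left(Q,w \right)} = \left(-94\right) 52 + 2 \cdot 3 = -4888 + 6 = -4882$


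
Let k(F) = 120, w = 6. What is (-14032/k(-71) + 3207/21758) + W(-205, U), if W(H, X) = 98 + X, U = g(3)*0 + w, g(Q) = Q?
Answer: -4172947/326370 ≈ -12.786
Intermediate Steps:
U = 6 (U = 3*0 + 6 = 0 + 6 = 6)
(-14032/k(-71) + 3207/21758) + W(-205, U) = (-14032/120 + 3207/21758) + (98 + 6) = (-14032*1/120 + 3207*(1/21758)) + 104 = (-1754/15 + 3207/21758) + 104 = -38115427/326370 + 104 = -4172947/326370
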